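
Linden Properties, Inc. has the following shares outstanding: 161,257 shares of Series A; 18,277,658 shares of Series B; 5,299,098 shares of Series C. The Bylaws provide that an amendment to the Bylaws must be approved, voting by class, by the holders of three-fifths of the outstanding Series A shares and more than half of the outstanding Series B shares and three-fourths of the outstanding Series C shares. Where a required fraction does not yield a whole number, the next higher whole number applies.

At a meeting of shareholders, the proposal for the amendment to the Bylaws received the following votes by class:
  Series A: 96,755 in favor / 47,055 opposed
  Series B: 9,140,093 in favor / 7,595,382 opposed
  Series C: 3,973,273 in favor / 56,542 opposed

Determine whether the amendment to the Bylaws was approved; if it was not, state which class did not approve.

Series A: 3/5 of 161257 = 96754.20, rounded up to 96755; 96,755 required, 96,755 in favor — approved.
Series B: a majority of 18277658 is 9138830; 9,138,830 required, 9,140,093 in favor — approved.
Series C: 3/4 of 5299098 = 3974323.50, rounded up to 3974324; 3,974,324 required, 3,973,273 in favor — not approved.

Not approved — the Series C shares did not give the required vote.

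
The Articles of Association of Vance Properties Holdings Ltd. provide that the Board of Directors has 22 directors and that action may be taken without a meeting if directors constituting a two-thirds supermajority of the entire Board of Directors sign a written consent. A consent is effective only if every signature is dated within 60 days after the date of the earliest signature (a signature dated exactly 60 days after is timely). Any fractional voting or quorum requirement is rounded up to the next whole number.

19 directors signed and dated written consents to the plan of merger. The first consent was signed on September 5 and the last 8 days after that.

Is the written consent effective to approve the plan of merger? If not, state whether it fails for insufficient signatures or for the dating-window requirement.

Effective — both the signature and dating-window requirements are satisfied.

Signatures required: a two-thirds supermajority of 22 — 2/3 of 22 = 14.67, rounded up to 15, so 15 needed; 19 signed. Sufficient.
Dating window: the latest signature is 8 days after the earliest; the limit is 60 days. Within the window.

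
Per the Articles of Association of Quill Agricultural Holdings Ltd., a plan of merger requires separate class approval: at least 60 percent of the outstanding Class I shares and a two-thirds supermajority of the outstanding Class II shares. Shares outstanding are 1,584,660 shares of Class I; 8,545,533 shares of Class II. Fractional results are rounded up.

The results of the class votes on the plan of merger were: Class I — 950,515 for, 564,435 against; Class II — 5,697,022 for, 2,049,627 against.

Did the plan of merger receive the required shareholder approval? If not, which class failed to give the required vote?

Not approved — the Class I shares did not give the required vote.

Class I: 3/5 of 1584660 = 950796; 950,796 required, 950,515 in favor — not approved.
Class II: 2/3 of 8545533 = 5697022; 5,697,022 required, 5,697,022 in favor — approved.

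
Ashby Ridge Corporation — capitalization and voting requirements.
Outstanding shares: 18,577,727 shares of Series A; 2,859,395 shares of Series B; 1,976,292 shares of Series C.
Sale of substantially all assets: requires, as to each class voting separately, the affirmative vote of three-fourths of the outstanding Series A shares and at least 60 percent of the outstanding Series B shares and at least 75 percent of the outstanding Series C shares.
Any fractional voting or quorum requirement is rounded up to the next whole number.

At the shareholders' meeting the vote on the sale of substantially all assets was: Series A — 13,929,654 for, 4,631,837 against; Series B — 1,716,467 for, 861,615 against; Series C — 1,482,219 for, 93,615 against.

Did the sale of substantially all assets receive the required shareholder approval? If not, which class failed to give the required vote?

Not approved — the Series A shares did not give the required vote.

Series A: 3/4 of 18577727 = 13933295.25, rounded up to 13933296; 13,933,296 required, 13,929,654 in favor — not approved.
Series B: 3/5 of 2859395 = 1715637; 1,715,637 required, 1,716,467 in favor — approved.
Series C: 3/4 of 1976292 = 1482219; 1,482,219 required, 1,482,219 in favor — approved.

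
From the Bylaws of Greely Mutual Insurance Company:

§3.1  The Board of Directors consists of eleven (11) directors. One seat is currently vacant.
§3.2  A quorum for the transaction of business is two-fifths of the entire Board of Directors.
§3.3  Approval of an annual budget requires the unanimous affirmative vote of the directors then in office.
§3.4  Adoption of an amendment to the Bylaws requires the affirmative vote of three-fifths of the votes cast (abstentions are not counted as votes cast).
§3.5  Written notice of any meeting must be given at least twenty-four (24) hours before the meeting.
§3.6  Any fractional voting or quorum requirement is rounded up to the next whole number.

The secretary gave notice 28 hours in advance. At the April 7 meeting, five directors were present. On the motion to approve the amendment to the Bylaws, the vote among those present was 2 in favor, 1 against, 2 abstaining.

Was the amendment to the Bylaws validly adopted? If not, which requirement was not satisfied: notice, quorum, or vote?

Valid — all requirements satisfied.

Notice: 28 hours given; 24 required (28 ≥ 24). Satisfied.
Quorum: 5 present; quorum is 5. Satisfied.
Vote: the amendment to the Bylaws requires three-fifths of the votes cast (5 present − 2 abstaining = 3). 3/5 of 3 = 1.80, rounded up to 2, so 2 affirmative votes are needed; 2 voted in favor. Satisfied.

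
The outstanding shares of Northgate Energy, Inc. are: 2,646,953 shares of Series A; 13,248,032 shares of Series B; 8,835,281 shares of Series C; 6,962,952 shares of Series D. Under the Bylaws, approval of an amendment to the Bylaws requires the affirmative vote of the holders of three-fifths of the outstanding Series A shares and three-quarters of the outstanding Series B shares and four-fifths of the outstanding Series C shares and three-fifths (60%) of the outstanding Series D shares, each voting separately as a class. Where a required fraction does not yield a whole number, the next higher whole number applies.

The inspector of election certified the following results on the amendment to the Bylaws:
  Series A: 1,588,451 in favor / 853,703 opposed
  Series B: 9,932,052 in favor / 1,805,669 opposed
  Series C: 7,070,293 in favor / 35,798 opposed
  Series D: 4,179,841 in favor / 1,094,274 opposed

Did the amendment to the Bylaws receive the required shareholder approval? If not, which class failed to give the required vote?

Series A: 3/5 of 2646953 = 1588171.80, rounded up to 1588172; 1,588,172 required, 1,588,451 in favor — approved.
Series B: 3/4 of 13248032 = 9936024; 9,936,024 required, 9,932,052 in favor — not approved.
Series C: 4/5 of 8835281 = 7068224.80, rounded up to 7068225; 7,068,225 required, 7,070,293 in favor — approved.
Series D: 3/5 of 6962952 = 4177771.20, rounded up to 4177772; 4,177,772 required, 4,179,841 in favor — approved.

Not approved — the Series B shares did not give the required vote.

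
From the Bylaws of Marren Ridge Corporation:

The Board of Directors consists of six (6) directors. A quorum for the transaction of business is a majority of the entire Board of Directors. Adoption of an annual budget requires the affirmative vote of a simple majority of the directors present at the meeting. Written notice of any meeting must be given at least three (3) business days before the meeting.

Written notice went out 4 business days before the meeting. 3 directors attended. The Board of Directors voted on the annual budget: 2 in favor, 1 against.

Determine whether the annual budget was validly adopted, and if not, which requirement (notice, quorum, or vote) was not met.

Notice: 4 business days given; 3 required (4 ≥ 3). Satisfied.
Quorum: 3 present; quorum is 4. Not satisfied.
Vote: the annual budget requires a majority of the directors present (3). A majority of 3 is 2, so 2 affirmative votes are needed; 2 voted in favor. Satisfied. (Moot — without a quorum no business can be validly transacted.)

Invalid — quorum requirement not satisfied.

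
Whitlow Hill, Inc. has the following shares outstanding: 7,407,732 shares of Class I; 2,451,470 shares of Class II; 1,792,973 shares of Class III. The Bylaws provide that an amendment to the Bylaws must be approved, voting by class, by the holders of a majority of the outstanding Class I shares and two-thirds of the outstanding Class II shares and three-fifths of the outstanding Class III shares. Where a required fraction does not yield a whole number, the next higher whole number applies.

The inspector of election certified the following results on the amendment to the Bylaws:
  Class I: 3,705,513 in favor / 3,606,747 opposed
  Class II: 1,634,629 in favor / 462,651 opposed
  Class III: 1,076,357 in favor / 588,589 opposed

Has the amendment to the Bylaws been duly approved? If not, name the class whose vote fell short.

Approved — every class gave the required vote.

Class I: a majority of 7407732 is 3703867; 3,703,867 required, 3,705,513 in favor — approved.
Class II: 2/3 of 2451470 = 1634313.33, rounded up to 1634314; 1,634,314 required, 1,634,629 in favor — approved.
Class III: 3/5 of 1792973 = 1075783.80, rounded up to 1075784; 1,075,784 required, 1,076,357 in favor — approved.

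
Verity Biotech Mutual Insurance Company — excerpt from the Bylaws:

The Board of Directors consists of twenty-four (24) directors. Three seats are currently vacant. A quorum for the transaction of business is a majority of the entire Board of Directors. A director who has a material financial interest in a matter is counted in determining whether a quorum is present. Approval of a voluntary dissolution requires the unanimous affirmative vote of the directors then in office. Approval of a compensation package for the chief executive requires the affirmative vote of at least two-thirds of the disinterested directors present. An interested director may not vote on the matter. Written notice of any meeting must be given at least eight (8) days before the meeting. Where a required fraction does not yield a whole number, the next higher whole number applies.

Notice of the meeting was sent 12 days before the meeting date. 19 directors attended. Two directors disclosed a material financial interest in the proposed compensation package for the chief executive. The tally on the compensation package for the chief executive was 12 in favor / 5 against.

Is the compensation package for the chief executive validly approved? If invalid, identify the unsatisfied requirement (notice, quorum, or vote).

Notice: 12 days given; 8 required (12 ≥ 8). Satisfied.
Quorum: 19 present (interested directors count toward quorum); quorum is 13. Satisfied.
Vote: the compensation package for the chief executive requires two-thirds of the disinterested directors present (19 − 2 = 17). 2/3 of 17 = 11.33, rounded up to 12, so 12 affirmative votes are needed; 12 voted in favor. Satisfied.

Valid — all requirements satisfied.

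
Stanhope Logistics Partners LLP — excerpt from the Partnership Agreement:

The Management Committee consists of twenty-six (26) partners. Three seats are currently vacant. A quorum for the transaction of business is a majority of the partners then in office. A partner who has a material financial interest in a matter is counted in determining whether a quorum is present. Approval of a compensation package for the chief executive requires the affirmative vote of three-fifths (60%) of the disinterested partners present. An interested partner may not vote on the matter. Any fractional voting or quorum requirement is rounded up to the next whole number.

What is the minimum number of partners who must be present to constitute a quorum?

A majority of 23 is 12.

12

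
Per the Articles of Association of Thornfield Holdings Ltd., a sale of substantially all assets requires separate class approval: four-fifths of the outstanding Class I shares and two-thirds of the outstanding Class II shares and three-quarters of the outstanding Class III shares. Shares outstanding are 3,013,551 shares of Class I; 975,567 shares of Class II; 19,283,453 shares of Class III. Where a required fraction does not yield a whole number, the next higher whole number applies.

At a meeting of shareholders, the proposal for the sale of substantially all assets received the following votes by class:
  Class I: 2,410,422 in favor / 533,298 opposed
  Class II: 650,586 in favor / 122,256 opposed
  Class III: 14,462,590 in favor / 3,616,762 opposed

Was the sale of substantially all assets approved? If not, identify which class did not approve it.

Class I: 4/5 of 3013551 = 2410840.80, rounded up to 2410841; 2,410,841 required, 2,410,422 in favor — not approved.
Class II: 2/3 of 975567 = 650378; 650,378 required, 650,586 in favor — approved.
Class III: 3/4 of 19283453 = 14462589.75, rounded up to 14462590; 14,462,590 required, 14,462,590 in favor — approved.

Not approved — the Class I shares did not give the required vote.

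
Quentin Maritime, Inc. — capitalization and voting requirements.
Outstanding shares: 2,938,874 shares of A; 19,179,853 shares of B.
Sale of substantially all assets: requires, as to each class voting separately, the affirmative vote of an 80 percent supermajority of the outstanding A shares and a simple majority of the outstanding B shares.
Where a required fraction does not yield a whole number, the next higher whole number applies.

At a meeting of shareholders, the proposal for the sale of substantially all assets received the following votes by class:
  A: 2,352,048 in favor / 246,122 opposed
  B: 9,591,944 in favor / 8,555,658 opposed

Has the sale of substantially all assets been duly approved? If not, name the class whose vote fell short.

A: 4/5 of 2938874 = 2351099.20, rounded up to 2351100; 2,351,100 required, 2,352,048 in favor — approved.
B: a majority of 19179853 is 9589927; 9,589,927 required, 9,591,944 in favor — approved.

Approved — every class gave the required vote.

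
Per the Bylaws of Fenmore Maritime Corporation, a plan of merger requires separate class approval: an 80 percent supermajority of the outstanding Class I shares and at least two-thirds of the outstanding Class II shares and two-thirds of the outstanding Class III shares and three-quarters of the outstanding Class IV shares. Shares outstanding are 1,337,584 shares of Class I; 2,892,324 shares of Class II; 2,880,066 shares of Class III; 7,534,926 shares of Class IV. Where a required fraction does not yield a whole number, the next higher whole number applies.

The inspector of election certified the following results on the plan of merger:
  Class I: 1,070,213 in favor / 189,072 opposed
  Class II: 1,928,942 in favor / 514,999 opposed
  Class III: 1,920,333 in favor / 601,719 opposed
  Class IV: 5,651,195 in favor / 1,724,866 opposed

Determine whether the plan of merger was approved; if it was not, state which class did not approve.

Approved — every class gave the required vote.

Class I: 4/5 of 1337584 = 1070067.20, rounded up to 1070068; 1,070,068 required, 1,070,213 in favor — approved.
Class II: 2/3 of 2892324 = 1928216; 1,928,216 required, 1,928,942 in favor — approved.
Class III: 2/3 of 2880066 = 1920044; 1,920,044 required, 1,920,333 in favor — approved.
Class IV: 3/4 of 7534926 = 5651194.50, rounded up to 5651195; 5,651,195 required, 5,651,195 in favor — approved.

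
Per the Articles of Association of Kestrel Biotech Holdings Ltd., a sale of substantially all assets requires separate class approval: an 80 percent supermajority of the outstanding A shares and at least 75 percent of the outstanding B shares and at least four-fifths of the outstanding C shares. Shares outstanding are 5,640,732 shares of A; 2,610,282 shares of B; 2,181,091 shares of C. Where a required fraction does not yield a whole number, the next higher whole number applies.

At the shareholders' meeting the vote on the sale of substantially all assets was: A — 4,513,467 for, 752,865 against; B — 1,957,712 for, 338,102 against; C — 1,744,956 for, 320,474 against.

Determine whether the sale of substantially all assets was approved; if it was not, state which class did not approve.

A: 4/5 of 5640732 = 4512585.60, rounded up to 4512586; 4,512,586 required, 4,513,467 in favor — approved.
B: 3/4 of 2610282 = 1957711.50, rounded up to 1957712; 1,957,712 required, 1,957,712 in favor — approved.
C: 4/5 of 2181091 = 1744872.80, rounded up to 1744873; 1,744,873 required, 1,744,956 in favor — approved.

Approved — every class gave the required vote.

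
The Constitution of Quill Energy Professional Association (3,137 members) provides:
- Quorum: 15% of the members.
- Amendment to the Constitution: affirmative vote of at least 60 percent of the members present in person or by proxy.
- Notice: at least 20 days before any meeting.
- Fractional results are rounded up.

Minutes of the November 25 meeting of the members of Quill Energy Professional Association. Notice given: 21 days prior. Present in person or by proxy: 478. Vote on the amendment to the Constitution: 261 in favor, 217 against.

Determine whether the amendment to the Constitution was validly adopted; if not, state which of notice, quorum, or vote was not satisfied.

Invalid — vote requirement not satisfied.

Notice: 21 days given; 20 required. Satisfied.
Quorum: 15% of 3,137 = 470.55, rounded up to 471; 478 present. Satisfied.
Vote: requires three-fifths of those present (478); 3/5 of 478 = 286.80, rounded up to 287, so 287 needed; 261 in favor. Not satisfied.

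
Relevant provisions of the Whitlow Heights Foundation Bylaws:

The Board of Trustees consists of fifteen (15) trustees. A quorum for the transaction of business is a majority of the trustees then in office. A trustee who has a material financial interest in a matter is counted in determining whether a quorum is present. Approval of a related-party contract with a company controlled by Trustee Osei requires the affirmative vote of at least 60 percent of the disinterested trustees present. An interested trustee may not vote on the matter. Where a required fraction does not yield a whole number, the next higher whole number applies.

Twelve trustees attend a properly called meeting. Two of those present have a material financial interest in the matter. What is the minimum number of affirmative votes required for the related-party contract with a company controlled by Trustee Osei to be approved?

The related-party contract with a company controlled by Trustee Osei requires three-fifths of the disinterested trustees present (12 − 2 = 10).
3/5 of 10 = 6.

6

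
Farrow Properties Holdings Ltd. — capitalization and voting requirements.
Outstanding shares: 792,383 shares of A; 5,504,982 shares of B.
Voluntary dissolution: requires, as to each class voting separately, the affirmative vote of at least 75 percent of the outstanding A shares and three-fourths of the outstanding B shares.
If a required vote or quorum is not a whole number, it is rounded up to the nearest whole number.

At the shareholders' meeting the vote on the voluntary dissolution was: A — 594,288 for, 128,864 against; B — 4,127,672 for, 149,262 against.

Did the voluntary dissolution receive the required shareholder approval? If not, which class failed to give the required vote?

Not approved — the B shares did not give the required vote.

A: 3/4 of 792383 = 594287.25, rounded up to 594288; 594,288 required, 594,288 in favor — approved.
B: 3/4 of 5504982 = 4128736.50, rounded up to 4128737; 4,128,737 required, 4,127,672 in favor — not approved.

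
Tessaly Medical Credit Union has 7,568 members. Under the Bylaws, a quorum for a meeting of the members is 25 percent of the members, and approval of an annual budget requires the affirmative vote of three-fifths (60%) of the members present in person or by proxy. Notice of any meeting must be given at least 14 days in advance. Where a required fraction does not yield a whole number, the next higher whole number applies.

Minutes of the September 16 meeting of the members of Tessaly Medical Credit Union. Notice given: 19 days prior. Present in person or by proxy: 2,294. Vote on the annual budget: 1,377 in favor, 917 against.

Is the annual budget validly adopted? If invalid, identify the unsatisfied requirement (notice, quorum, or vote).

Notice: 19 days given; 14 required. Satisfied.
Quorum: 25% of 7,568 = 1,892; 2,294 present. Satisfied.
Vote: requires three-fifths of those present (2,294); 3/5 of 2294 = 1376.40, rounded up to 1377, so 1,377 needed; 1,377 in favor. Satisfied.

Valid — all requirements satisfied.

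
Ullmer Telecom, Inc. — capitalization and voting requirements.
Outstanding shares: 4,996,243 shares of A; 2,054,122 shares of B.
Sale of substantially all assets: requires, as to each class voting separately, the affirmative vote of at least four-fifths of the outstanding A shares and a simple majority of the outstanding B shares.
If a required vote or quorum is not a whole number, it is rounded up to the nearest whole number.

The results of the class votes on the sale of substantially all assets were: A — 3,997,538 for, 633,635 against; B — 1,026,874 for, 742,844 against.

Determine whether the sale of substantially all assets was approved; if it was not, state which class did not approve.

Not approved — the B shares did not give the required vote.

A: 4/5 of 4996243 = 3996994.40, rounded up to 3996995; 3,996,995 required, 3,997,538 in favor — approved.
B: a majority of 2054122 is 1027062; 1,027,062 required, 1,026,874 in favor — not approved.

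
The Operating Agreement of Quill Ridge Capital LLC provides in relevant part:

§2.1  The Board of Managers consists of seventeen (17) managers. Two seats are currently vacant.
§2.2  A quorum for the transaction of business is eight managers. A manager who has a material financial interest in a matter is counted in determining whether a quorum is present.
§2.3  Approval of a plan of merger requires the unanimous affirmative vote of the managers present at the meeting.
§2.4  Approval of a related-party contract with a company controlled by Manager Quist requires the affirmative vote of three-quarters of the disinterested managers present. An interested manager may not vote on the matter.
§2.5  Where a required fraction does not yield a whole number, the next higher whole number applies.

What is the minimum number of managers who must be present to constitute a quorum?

The quorum is fixed at 8.

8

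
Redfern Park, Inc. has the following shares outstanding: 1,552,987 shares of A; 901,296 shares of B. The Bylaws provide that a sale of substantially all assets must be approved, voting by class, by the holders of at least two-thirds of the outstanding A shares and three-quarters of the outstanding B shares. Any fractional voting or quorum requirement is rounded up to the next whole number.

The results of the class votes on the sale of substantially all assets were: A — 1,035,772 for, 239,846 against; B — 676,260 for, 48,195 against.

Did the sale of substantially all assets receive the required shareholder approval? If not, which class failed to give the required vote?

Approved — every class gave the required vote.

A: 2/3 of 1552987 = 1035324.67, rounded up to 1035325; 1,035,325 required, 1,035,772 in favor — approved.
B: 3/4 of 901296 = 675972; 675,972 required, 676,260 in favor — approved.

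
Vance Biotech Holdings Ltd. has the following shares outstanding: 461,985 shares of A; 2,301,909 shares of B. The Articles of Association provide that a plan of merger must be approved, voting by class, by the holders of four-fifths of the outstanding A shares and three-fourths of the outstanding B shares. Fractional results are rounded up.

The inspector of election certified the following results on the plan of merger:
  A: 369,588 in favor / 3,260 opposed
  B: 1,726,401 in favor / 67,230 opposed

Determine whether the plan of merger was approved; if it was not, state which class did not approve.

A: 4/5 of 461985 = 369588; 369,588 required, 369,588 in favor — approved.
B: 3/4 of 2301909 = 1726431.75, rounded up to 1726432; 1,726,432 required, 1,726,401 in favor — not approved.

Not approved — the B shares did not give the required vote.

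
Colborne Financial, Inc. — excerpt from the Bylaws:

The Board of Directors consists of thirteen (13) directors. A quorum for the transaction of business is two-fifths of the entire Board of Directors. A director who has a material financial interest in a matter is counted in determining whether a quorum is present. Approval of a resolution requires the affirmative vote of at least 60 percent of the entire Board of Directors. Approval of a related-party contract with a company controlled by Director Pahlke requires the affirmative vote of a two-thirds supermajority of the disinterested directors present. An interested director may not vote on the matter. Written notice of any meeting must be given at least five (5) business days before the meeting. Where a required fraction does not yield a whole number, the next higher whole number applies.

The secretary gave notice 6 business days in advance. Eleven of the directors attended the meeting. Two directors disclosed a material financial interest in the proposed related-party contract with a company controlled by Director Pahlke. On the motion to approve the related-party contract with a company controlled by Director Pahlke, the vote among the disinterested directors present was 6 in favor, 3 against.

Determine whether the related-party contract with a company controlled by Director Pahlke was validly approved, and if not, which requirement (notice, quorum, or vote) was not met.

Valid — all requirements satisfied.

Notice: 6 business days given; 5 required (6 ≥ 5). Satisfied.
Quorum: 11 present (interested directors count toward quorum); quorum is 6. Satisfied.
Vote: the related-party contract with a company controlled by Director Pahlke requires two-thirds of the disinterested directors present (11 − 2 = 9). 2/3 of 9 = 6, so 6 affirmative votes are needed; 6 voted in favor. Satisfied.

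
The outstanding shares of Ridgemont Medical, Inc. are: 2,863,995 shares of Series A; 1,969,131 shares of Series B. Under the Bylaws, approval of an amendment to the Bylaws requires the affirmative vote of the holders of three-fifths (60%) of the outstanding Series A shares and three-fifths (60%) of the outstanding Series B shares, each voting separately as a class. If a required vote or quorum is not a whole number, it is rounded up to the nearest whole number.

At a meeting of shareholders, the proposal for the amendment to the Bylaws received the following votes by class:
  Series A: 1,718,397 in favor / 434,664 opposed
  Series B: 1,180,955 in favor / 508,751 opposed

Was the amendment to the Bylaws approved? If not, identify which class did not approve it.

Not approved — the Series B shares did not give the required vote.

Series A: 3/5 of 2863995 = 1718397; 1,718,397 required, 1,718,397 in favor — approved.
Series B: 3/5 of 1969131 = 1181478.60, rounded up to 1181479; 1,181,479 required, 1,180,955 in favor — not approved.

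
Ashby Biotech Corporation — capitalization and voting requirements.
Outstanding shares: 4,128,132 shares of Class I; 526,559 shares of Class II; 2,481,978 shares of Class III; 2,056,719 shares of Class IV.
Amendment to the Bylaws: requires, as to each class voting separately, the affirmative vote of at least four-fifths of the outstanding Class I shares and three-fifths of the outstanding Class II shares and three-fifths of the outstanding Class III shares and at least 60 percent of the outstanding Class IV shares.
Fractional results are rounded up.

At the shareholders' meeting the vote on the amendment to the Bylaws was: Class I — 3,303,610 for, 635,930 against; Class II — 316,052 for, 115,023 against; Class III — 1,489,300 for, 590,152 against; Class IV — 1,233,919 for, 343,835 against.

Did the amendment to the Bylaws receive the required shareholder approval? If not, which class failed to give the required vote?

Not approved — the Class IV shares did not give the required vote.

Class I: 4/5 of 4128132 = 3302505.60, rounded up to 3302506; 3,302,506 required, 3,303,610 in favor — approved.
Class II: 3/5 of 526559 = 315935.40, rounded up to 315936; 315,936 required, 316,052 in favor — approved.
Class III: 3/5 of 2481978 = 1489186.80, rounded up to 1489187; 1,489,187 required, 1,489,300 in favor — approved.
Class IV: 3/5 of 2056719 = 1234031.40, rounded up to 1234032; 1,234,032 required, 1,233,919 in favor — not approved.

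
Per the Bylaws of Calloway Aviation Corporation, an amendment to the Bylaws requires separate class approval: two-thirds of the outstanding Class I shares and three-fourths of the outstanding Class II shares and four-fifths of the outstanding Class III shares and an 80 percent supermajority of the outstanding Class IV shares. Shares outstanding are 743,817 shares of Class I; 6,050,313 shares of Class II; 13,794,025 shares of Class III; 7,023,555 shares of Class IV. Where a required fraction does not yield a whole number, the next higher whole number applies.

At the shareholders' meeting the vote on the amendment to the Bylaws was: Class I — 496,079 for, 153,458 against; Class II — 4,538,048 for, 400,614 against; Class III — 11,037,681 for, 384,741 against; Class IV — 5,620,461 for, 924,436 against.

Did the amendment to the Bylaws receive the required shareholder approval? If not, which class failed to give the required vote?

Approved — every class gave the required vote.

Class I: 2/3 of 743817 = 495878; 495,878 required, 496,079 in favor — approved.
Class II: 3/4 of 6050313 = 4537734.75, rounded up to 4537735; 4,537,735 required, 4,538,048 in favor — approved.
Class III: 4/5 of 13794025 = 11035220; 11,035,220 required, 11,037,681 in favor — approved.
Class IV: 4/5 of 7023555 = 5618844; 5,618,844 required, 5,620,461 in favor — approved.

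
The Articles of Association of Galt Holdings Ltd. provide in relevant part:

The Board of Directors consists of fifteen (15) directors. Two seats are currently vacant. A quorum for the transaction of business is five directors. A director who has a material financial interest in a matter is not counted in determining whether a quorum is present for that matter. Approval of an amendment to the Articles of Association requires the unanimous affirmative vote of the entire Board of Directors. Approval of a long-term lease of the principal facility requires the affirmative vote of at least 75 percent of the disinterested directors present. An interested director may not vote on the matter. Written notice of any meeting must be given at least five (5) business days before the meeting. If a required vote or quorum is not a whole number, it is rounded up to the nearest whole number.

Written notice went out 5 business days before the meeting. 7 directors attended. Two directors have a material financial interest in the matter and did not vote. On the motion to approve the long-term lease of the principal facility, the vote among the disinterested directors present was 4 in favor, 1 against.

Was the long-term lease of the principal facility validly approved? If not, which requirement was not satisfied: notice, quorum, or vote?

Valid — all requirements satisfied.

Notice: 5 business days given; 5 required (5 ≥ 5). Satisfied.
Quorum: 7 present, but the 2 interested directors do not count, leaving 5. Quorum is 5. Satisfied.
Vote: the long-term lease of the principal facility requires three-fourths of the disinterested directors present (7 − 2 = 5). 3/4 of 5 = 3.75, rounded up to 4, so 4 affirmative votes are needed; 4 voted in favor. Satisfied.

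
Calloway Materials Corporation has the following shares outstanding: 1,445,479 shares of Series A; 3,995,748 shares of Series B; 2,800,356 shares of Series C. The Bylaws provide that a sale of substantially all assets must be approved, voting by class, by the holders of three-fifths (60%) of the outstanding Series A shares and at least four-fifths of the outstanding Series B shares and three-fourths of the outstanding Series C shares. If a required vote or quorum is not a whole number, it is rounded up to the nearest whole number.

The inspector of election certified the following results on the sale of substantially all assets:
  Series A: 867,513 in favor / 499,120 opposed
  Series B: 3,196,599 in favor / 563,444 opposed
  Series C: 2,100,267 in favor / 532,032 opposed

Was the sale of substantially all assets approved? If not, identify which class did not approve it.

Series A: 3/5 of 1445479 = 867287.40, rounded up to 867288; 867,288 required, 867,513 in favor — approved.
Series B: 4/5 of 3995748 = 3196598.40, rounded up to 3196599; 3,196,599 required, 3,196,599 in favor — approved.
Series C: 3/4 of 2800356 = 2100267; 2,100,267 required, 2,100,267 in favor — approved.

Approved — every class gave the required vote.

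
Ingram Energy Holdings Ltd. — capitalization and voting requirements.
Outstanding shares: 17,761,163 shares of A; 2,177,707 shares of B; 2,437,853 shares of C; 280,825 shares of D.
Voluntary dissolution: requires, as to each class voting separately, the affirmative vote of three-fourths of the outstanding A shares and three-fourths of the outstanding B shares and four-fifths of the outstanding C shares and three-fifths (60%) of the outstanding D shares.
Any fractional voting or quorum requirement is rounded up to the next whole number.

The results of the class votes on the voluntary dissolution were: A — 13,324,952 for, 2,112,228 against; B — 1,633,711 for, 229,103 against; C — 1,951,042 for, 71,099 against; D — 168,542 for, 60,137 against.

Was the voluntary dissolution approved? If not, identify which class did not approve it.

A: 3/4 of 17761163 = 13320872.25, rounded up to 13320873; 13,320,873 required, 13,324,952 in favor — approved.
B: 3/4 of 2177707 = 1633280.25, rounded up to 1633281; 1,633,281 required, 1,633,711 in favor — approved.
C: 4/5 of 2437853 = 1950282.40, rounded up to 1950283; 1,950,283 required, 1,951,042 in favor — approved.
D: 3/5 of 280825 = 168495; 168,495 required, 168,542 in favor — approved.

Approved — every class gave the required vote.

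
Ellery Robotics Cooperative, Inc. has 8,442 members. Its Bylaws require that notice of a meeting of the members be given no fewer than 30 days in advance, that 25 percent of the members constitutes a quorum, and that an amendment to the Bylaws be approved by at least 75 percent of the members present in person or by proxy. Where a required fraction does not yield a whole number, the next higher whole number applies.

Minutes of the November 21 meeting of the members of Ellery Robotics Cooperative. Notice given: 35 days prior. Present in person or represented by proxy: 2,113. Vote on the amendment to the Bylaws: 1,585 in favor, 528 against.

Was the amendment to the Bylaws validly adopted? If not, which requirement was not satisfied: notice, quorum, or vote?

Valid — all requirements satisfied.

Notice: 35 days given; 30 required. Satisfied.
Quorum: 25% of 8,442 = 2,110.50, rounded up to 2,111; 2,113 present. Satisfied.
Vote: requires three-fourths of those present (2,113); 3/4 of 2113 = 1584.75, rounded up to 1585, so 1,585 needed; 1,585 in favor. Satisfied.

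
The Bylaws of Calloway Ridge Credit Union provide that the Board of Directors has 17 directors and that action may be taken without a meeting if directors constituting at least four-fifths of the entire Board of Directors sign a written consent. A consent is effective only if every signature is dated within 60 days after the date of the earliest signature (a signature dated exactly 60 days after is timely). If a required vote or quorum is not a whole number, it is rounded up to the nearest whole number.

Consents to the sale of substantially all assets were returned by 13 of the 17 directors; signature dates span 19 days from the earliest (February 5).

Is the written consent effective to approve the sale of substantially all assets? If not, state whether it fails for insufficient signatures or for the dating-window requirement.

Signatures required: at least four-fifths of 17 — 4/5 of 17 = 13.60, rounded up to 14, so 14 needed; 13 signed. Insufficient.
Dating window: the latest signature is 19 days after the earliest; the limit is 60 days. Within the window.

Not effective — insufficient signatures.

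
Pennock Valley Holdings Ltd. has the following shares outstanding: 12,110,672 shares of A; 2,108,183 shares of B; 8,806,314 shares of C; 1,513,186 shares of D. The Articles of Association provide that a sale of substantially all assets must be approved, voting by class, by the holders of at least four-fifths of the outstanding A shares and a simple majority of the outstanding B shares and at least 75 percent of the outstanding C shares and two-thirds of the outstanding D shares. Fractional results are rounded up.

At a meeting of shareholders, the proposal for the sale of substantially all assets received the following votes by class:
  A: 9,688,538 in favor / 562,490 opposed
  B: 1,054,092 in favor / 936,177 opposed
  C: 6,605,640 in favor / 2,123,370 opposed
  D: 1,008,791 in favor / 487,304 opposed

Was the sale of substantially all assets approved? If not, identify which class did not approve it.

A: 4/5 of 12110672 = 9688537.60, rounded up to 9688538; 9,688,538 required, 9,688,538 in favor — approved.
B: a majority of 2108183 is 1054092; 1,054,092 required, 1,054,092 in favor — approved.
C: 3/4 of 8806314 = 6604735.50, rounded up to 6604736; 6,604,736 required, 6,605,640 in favor — approved.
D: 2/3 of 1513186 = 1008790.67, rounded up to 1008791; 1,008,791 required, 1,008,791 in favor — approved.

Approved — every class gave the required vote.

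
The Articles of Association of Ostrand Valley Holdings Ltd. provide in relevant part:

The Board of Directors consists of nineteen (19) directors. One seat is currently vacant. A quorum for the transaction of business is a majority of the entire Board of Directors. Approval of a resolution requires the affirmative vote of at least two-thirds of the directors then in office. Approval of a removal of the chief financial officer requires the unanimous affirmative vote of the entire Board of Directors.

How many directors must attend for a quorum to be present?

10

A majority of 19 is 10.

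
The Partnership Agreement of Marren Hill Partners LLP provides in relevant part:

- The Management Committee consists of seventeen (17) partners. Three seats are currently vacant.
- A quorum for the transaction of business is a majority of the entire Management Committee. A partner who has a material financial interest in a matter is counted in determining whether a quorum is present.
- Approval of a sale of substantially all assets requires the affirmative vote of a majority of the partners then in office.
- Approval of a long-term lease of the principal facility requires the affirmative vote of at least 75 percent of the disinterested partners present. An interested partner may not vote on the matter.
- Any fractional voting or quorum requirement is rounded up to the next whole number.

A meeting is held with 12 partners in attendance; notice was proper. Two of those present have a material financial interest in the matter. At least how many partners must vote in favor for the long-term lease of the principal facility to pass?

The long-term lease of the principal facility requires three-fourths of the disinterested partners present (12 − 2 = 10).
3/4 of 10 = 7.50, rounded up to 8.

8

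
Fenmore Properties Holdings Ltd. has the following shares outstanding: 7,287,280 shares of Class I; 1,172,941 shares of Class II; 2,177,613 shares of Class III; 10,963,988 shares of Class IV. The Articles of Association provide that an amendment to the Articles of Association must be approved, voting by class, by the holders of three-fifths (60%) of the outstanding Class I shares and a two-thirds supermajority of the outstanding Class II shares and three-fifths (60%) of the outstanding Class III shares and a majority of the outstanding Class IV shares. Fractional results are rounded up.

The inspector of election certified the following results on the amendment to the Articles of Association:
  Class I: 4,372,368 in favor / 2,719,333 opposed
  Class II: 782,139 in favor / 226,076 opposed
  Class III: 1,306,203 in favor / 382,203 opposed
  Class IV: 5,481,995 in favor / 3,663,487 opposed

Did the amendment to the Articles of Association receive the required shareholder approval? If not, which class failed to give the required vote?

Class I: 3/5 of 7287280 = 4372368; 4,372,368 required, 4,372,368 in favor — approved.
Class II: 2/3 of 1172941 = 781960.67, rounded up to 781961; 781,961 required, 782,139 in favor — approved.
Class III: 3/5 of 2177613 = 1306567.80, rounded up to 1306568; 1,306,568 required, 1,306,203 in favor — not approved.
Class IV: a majority of 10963988 is 5481995; 5,481,995 required, 5,481,995 in favor — approved.

Not approved — the Class III shares did not give the required vote.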